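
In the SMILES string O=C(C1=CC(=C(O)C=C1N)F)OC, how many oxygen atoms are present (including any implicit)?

The symbol for oxygen appears 3 times in the SMILES.

3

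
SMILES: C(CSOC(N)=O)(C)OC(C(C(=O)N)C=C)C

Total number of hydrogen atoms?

Hydrogens are implicit in SMILES; fill each atom to its normal valence:
  4 × C: 1 H each → 4
  4 × O: no H
  2 × C: 3 H each → 6
  2 × C: 2 H each → 4
  2 × C: no H
  2 × N: 2 H each → 4
  1 × S: no H
  Total hydrogens = 18.

18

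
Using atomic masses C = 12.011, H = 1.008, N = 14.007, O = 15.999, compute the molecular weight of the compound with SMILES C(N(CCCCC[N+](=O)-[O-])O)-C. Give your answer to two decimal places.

176.22

Molecular formula: C7H16N2O3.
M = 7×12.011 + 16×1.008 + 2×14.007 + 3×15.999 = 176.22 g/mol.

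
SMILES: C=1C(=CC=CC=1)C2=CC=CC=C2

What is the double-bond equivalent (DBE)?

8

Molecular formula from the SMILES: C12H10.
DoU = (2C + 2 + N − H − X)/2 = (2·12 + 2 + 0 − 10 − 0)/2 = 16/2 = 8.
(Structurally: 2 ring(s) + 6 π bond(s) = 8.)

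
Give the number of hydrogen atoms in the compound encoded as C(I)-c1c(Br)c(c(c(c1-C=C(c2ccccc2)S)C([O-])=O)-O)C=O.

11

Hydrogens are implicit in SMILES; fill each atom to its normal valence:
  7 × C (aromatic): no H
  5 × C (aromatic): 1 H each → 5
  2 × C: 1 H each → 2
  2 × C: no H
  2 × O: no H
  1 × Br: no H
  1 × C: 2 H
  1 × I: no H
  1 × O: 1 H
  1 × O (charge -1): no H
  1 × S: 1 H
  Total hydrogens = 11.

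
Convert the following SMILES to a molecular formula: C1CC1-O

C3H6O

Heavy atoms from the SMILES: 3 C, 1 O.
Implicit hydrogens by atom environment:
  2 × C: 2 H each → 4
  1 × C: 1 H
  1 × O: 1 H
  Total hydrogens = 6.
Molecular formula: C3H6O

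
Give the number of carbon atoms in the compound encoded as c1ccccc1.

6

The symbol for carbon appears 6 times in the SMILES. Lowercase c denotes aromatic carbon and counts toward C.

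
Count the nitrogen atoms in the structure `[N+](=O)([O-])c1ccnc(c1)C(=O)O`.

2

The symbol for nitrogen appears 2 times in the SMILES.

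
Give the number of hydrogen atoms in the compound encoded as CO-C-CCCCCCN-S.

Hydrogens are implicit in SMILES; fill each atom to its normal valence:
  7 × C: 2 H each → 14
  1 × C: 3 H
  1 × N: 1 H
  1 × O: no H
  1 × S: 1 H
  Total hydrogens = 19.

19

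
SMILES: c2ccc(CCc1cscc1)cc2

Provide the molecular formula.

C12H12S

Heavy atoms from the SMILES: 12 C, 1 S.
Implicit hydrogens by atom environment:
  8 × C (aromatic): 1 H each → 8
  2 × C: 2 H each → 4
  2 × C (aromatic): no H
  1 × S (aromatic): no H
  Total hydrogens = 12.
Molecular formula: C12H12S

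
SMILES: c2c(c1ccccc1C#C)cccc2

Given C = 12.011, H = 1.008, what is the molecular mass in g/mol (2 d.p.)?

178.23

Molecular formula: C14H10.
M = 14×12.011 + 10×1.008 = 178.23 g/mol.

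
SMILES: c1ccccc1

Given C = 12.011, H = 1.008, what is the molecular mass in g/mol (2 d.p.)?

78.11

Molecular formula: C6H6.
M = 6×12.011 + 6×1.008 = 78.11 g/mol.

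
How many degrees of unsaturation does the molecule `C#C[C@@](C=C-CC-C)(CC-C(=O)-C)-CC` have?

4

Molecular formula from the SMILES: C14H22O.
DoU = (2C + 2 + N − H − X)/2 = (2·14 + 2 + 0 − 22 − 0)/2 = 8/2 = 4.
(Structurally: 0 ring(s) + 4 π bond(s) = 4.)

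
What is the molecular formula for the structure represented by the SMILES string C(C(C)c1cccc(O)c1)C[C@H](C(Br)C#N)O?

Heavy atoms from the SMILES: 1 Br, 13 C, 1 N, 2 O.
Implicit hydrogens by atom environment:
  4 × C (aromatic): 1 H each → 4
  3 × C: 1 H each → 3
  2 × C: 2 H each → 4
  2 × C (aromatic): no H
  2 × O: 1 H each → 2
  1 × Br: no H
  1 × C: 3 H
  1 × C: no H
  1 × N: no H
  Total hydrogens = 16.
Molecular formula: C13H16BrNO2

C13H16BrNO2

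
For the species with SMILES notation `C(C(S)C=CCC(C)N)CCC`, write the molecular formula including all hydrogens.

Heavy atoms from the SMILES: 10 C, 1 N, 1 S.
Implicit hydrogens by atom environment:
  4 × C: 2 H each → 8
  4 × C: 1 H each → 4
  2 × C: 3 H each → 6
  1 × N: 2 H
  1 × S: 1 H
  Total hydrogens = 21.
Molecular formula: C10H21NS

C10H21NS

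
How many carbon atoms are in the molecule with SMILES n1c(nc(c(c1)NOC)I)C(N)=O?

The symbol for carbon appears 6 times in the SMILES. Lowercase c denotes aromatic carbon and counts toward C.

6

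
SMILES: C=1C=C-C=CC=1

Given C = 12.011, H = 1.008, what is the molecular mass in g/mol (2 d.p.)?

Molecular formula: C6H6.
M = 6×12.011 + 6×1.008 = 78.11 g/mol.

78.11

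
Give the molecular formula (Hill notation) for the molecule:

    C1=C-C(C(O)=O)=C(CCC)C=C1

Heavy atoms from the SMILES: 10 C, 2 O.
Implicit hydrogens by atom environment:
  4 × C (aromatic): 1 H each → 4
  2 × C: 2 H each → 4
  2 × C (aromatic): no H
  1 × C: 3 H
  1 × C: no H
  1 × O: 1 H
  1 × O: no H
  Total hydrogens = 12.
Molecular formula: C10H12O2

C10H12O2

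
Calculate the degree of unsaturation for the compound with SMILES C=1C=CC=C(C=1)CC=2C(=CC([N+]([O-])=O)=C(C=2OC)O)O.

9

Molecular formula from the SMILES: C14H13NO5.
DoU = (2C + 2 + N − H − X)/2 = (2·14 + 2 + 1 − 13 − 0)/2 = 18/2 = 9.
(Structurally: 2 ring(s) + 7 π bond(s) = 9.)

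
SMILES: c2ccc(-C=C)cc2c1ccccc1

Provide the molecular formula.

C14H12

Heavy atoms from the SMILES: 14 C.
Implicit hydrogens by atom environment:
  9 × C (aromatic): 1 H each → 9
  3 × C (aromatic): no H
  1 × C: 2 H
  1 × C: 1 H
  Total hydrogens = 12.
Molecular formula: C14H12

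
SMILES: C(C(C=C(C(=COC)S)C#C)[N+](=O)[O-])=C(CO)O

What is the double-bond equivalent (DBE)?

6

Molecular formula from the SMILES: C11H13NO5S.
DoU = (2C + 2 + N − H − X)/2 = (2·11 + 2 + 1 − 13 − 0)/2 = 12/2 = 6.
(Structurally: 0 ring(s) + 6 π bond(s) = 6.)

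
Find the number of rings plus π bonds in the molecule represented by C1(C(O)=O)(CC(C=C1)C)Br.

3

Molecular formula from the SMILES: C7H9BrO2.
DoU = (2C + 2 + N − H − X)/2 = (2·7 + 2 + 0 − 9 − 1)/2 = 6/2 = 3.
(Structurally: 1 ring(s) + 2 π bond(s) = 3.)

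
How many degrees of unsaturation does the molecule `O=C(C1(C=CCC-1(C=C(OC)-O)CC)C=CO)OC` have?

Molecular formula from the SMILES: C14H20O5.
DoU = (2C + 2 + N − H − X)/2 = (2·14 + 2 + 0 − 20 − 0)/2 = 10/2 = 5.
(Structurally: 1 ring(s) + 4 π bond(s) = 5.)

5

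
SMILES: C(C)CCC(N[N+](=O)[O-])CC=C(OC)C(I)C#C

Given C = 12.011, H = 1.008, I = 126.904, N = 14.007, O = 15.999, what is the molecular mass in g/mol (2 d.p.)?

Molecular formula: C12H19IN2O3.
M = 12×12.011 + 19×1.008 + 1×126.904 + 2×14.007 + 3×15.999 = 366.20 g/mol.

366.20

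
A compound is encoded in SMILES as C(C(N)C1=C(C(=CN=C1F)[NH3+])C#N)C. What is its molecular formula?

C9H12FN4+

Heavy atoms from the SMILES: 9 C, 1 F, 4 N.
Implicit hydrogens by atom environment:
  4 × C (aromatic): no H
  1 × C: 3 H
  1 × C: 2 H
  1 × C (aromatic): 1 H
  1 × C: 1 H
  1 × C: no H
  1 × F: no H
  1 × N (charge +1): 3 H
  1 × N: 2 H
  1 × N (aromatic): no H
  1 × N: no H
  Total hydrogens = 12.
Net charge +1.
Molecular formula: C9H12FN4+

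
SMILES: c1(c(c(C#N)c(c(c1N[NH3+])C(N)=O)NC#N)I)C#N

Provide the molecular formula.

Heavy atoms from the SMILES: 10 C, 1 I, 7 N, 1 O.
Implicit hydrogens by atom environment:
  6 × C (aromatic): no H
  4 × C: no H
  3 × N: no H
  2 × N: 1 H each → 2
  1 × I: no H
  1 × N (charge +1): 3 H
  1 × N: 2 H
  1 × O: no H
  Total hydrogens = 7.
Net charge +1.
Molecular formula: C10H7IN7O+

C10H7IN7O+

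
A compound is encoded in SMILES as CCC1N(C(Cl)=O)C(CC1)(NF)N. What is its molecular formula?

Heavy atoms from the SMILES: 7 C, 1 Cl, 1 F, 3 N, 1 O.
Implicit hydrogens by atom environment:
  3 × C: 2 H each → 6
  2 × C: no H
  1 × C: 3 H
  1 × C: 1 H
  1 × Cl: no H
  1 × F: no H
  1 × N: 2 H
  1 × N: 1 H
  1 × N: no H
  1 × O: no H
  Total hydrogens = 13.
Molecular formula: C7H13ClFN3O

C7H13ClFN3O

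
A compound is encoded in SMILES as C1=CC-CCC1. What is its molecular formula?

Heavy atoms from the SMILES: 6 C.
Implicit hydrogens by atom environment:
  4 × C: 2 H each → 8
  2 × C: 1 H each → 2
  Total hydrogens = 10.
Molecular formula: C6H10

C6H10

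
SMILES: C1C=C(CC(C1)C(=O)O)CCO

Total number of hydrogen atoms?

14

Hydrogens are implicit in SMILES; fill each atom to its normal valence:
  5 × C: 2 H each → 10
  2 × C: 1 H each → 2
  2 × C: no H
  2 × O: 1 H each → 2
  1 × O: no H
  Total hydrogens = 14.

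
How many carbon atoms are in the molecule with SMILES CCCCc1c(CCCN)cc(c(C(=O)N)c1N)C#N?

15

The symbol for carbon appears 15 times in the SMILES. Lowercase c denotes aromatic carbon and counts toward C.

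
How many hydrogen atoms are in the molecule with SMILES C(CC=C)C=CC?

12

Hydrogens are implicit in SMILES; fill each atom to its normal valence:
  3 × C: 2 H each → 6
  3 × C: 1 H each → 3
  1 × C: 3 H
  Total hydrogens = 12.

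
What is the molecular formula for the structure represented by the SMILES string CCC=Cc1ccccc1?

C10H12

Heavy atoms from the SMILES: 10 C.
Implicit hydrogens by atom environment:
  5 × C (aromatic): 1 H each → 5
  2 × C: 1 H each → 2
  1 × C: 3 H
  1 × C: 2 H
  1 × C (aromatic): no H
  Total hydrogens = 12.
Molecular formula: C10H12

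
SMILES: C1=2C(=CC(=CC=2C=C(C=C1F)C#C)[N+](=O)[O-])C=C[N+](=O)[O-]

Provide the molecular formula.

Heavy atoms from the SMILES: 14 C, 1 F, 2 N, 4 O.
Implicit hydrogens by atom environment:
  6 × C (aromatic): no H
  4 × C (aromatic): 1 H each → 4
  3 × C: 1 H each → 3
  2 × N (charge +1): no H
  2 × O: no H
  2 × O (charge -1): no H
  1 × C: no H
  1 × F: no H
  Total hydrogens = 7.
Molecular formula: C14H7FN2O4

C14H7FN2O4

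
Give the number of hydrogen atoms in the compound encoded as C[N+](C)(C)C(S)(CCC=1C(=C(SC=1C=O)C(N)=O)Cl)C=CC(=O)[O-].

19

Hydrogens are implicit in SMILES; fill each atom to its normal valence:
  4 × C (aromatic): no H
  3 × C: 3 H each → 9
  3 × C: 1 H each → 3
  3 × C: no H
  3 × O: no H
  2 × C: 2 H each → 4
  1 × Cl: no H
  1 × N: 2 H
  1 × N (charge +1): no H
  1 × O (charge -1): no H
  1 × S: 1 H
  1 × S (aromatic): no H
  Total hydrogens = 19.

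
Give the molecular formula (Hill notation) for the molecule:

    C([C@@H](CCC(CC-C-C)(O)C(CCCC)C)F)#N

Heavy atoms from the SMILES: 15 C, 1 F, 1 N, 1 O.
Implicit hydrogens by atom environment:
  8 × C: 2 H each → 16
  3 × C: 3 H each → 9
  2 × C: 1 H each → 2
  2 × C: no H
  1 × F: no H
  1 × N: no H
  1 × O: 1 H
  Total hydrogens = 28.
Molecular formula: C15H28FNO

C15H28FNO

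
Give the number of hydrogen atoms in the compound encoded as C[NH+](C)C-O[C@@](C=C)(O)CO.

16

Hydrogens are implicit in SMILES; fill each atom to its normal valence:
  3 × C: 2 H each → 6
  2 × C: 3 H each → 6
  2 × O: 1 H each → 2
  1 × C: 1 H
  1 × C: no H
  1 × N (charge +1): 1 H
  1 × O: no H
  Total hydrogens = 16.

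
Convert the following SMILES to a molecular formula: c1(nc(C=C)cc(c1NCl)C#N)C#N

Heavy atoms from the SMILES: 9 C, 1 Cl, 4 N.
Implicit hydrogens by atom environment:
  4 × C (aromatic): no H
  2 × C: no H
  2 × N: no H
  1 × C: 2 H
  1 × C (aromatic): 1 H
  1 × C: 1 H
  1 × Cl: no H
  1 × N: 1 H
  1 × N (aromatic): no H
  Total hydrogens = 5.
Molecular formula: C9H5ClN4

C9H5ClN4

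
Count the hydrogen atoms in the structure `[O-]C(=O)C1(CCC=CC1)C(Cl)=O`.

Hydrogens are implicit in SMILES; fill each atom to its normal valence:
  3 × C: 2 H each → 6
  3 × C: no H
  2 × C: 1 H each → 2
  2 × O: no H
  1 × Cl: no H
  1 × O (charge -1): no H
  Total hydrogens = 8.

8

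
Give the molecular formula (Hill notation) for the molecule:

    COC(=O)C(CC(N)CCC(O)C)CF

C10H20FNO3

Heavy atoms from the SMILES: 10 C, 1 F, 1 N, 3 O.
Implicit hydrogens by atom environment:
  4 × C: 2 H each → 8
  3 × C: 1 H each → 3
  2 × C: 3 H each → 6
  2 × O: no H
  1 × C: no H
  1 × F: no H
  1 × N: 2 H
  1 × O: 1 H
  Total hydrogens = 20.
Molecular formula: C10H20FNO3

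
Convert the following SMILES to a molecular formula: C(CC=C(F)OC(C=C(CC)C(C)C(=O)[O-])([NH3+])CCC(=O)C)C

C17H28FNO4

Heavy atoms from the SMILES: 17 C, 1 F, 1 N, 4 O.
Implicit hydrogens by atom environment:
  5 × C: 2 H each → 10
  5 × C: no H
  4 × C: 3 H each → 12
  3 × C: 1 H each → 3
  3 × O: no H
  1 × F: no H
  1 × N (charge +1): 3 H
  1 × O (charge -1): no H
  Total hydrogens = 28.
Molecular formula: C17H28FNO4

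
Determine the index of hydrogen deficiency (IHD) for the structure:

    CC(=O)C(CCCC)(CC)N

Molecular formula from the SMILES: C9H19NO.
DoU = (2C + 2 + N − H − X)/2 = (2·9 + 2 + 1 − 19 − 0)/2 = 2/2 = 1.
(Structurally: 0 ring(s) + 1 π bond(s) = 1.)

1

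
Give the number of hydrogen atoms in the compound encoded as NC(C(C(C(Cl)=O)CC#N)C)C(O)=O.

11

Hydrogens are implicit in SMILES; fill each atom to its normal valence:
  3 × C: 1 H each → 3
  3 × C: no H
  2 × O: no H
  1 × C: 3 H
  1 × C: 2 H
  1 × Cl: no H
  1 × N: 2 H
  1 × N: no H
  1 × O: 1 H
  Total hydrogens = 11.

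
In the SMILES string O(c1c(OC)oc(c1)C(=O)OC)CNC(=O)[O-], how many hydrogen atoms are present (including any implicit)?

10

Hydrogens are implicit in SMILES; fill each atom to its normal valence:
  5 × O: no H
  3 × C (aromatic): no H
  2 × C: 3 H each → 6
  2 × C: no H
  1 × C: 2 H
  1 × C (aromatic): 1 H
  1 × N: 1 H
  1 × O (aromatic): no H
  1 × O (charge -1): no H
  Total hydrogens = 10.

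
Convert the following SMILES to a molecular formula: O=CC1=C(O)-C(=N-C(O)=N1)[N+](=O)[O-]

Heavy atoms from the SMILES: 5 C, 3 N, 5 O.
Implicit hydrogens by atom environment:
  4 × C (aromatic): no H
  2 × N (aromatic): no H
  2 × O: 1 H each → 2
  2 × O: no H
  1 × C: 1 H
  1 × N (charge +1): no H
  1 × O (charge -1): no H
  Total hydrogens = 3.
Molecular formula: C5H3N3O5

C5H3N3O5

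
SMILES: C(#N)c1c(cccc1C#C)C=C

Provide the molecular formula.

C11H7N

Heavy atoms from the SMILES: 11 C, 1 N.
Implicit hydrogens by atom environment:
  3 × C (aromatic): 1 H each → 3
  3 × C (aromatic): no H
  2 × C: 1 H each → 2
  2 × C: no H
  1 × C: 2 H
  1 × N: no H
  Total hydrogens = 7.
Molecular formula: C11H7N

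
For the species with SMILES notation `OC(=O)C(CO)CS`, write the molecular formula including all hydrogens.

Heavy atoms from the SMILES: 4 C, 3 O, 1 S.
Implicit hydrogens by atom environment:
  2 × C: 2 H each → 4
  2 × O: 1 H each → 2
  1 × C: 1 H
  1 × C: no H
  1 × O: no H
  1 × S: 1 H
  Total hydrogens = 8.
Molecular formula: C4H8O3S

C4H8O3S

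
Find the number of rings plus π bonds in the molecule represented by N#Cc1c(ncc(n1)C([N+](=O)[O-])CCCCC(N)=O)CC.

Molecular formula from the SMILES: C13H17N5O3.
DoU = (2C + 2 + N − H − X)/2 = (2·13 + 2 + 5 − 17 − 0)/2 = 16/2 = 8.
(Structurally: 1 ring(s) + 7 π bond(s) = 8.)

8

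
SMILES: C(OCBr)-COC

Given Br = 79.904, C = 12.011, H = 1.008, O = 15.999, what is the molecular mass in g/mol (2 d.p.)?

Molecular formula: C4H9BrO2.
M = 1×79.904 + 4×12.011 + 9×1.008 + 2×15.999 = 169.02 g/mol.

169.02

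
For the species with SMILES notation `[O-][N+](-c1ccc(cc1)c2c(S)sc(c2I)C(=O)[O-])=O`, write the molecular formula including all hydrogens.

Heavy atoms from the SMILES: 11 C, 1 I, 1 N, 4 O, 2 S.
Implicit hydrogens by atom environment:
  6 × C (aromatic): no H
  4 × C (aromatic): 1 H each → 4
  2 × O: no H
  2 × O (charge -1): no H
  1 × C: no H
  1 × I: no H
  1 × N (charge +1): no H
  1 × S: 1 H
  1 × S (aromatic): no H
  Total hydrogens = 5.
Net charge -1.
Molecular formula: C11H5INO4S2-

C11H5INO4S2-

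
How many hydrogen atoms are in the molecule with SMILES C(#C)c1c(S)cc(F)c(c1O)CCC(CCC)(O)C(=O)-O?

17

Hydrogens are implicit in SMILES; fill each atom to its normal valence:
  5 × C (aromatic): no H
  4 × C: 2 H each → 8
  3 × C: no H
  3 × O: 1 H each → 3
  1 × C: 3 H
  1 × C (aromatic): 1 H
  1 × C: 1 H
  1 × F: no H
  1 × O: no H
  1 × S: 1 H
  Total hydrogens = 17.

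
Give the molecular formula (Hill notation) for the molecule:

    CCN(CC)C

C5H13N

Heavy atoms from the SMILES: 5 C, 1 N.
Implicit hydrogens by atom environment:
  3 × C: 3 H each → 9
  2 × C: 2 H each → 4
  1 × N: no H
  Total hydrogens = 13.
Molecular formula: C5H13N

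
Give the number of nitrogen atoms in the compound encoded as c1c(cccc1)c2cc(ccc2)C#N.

1

The symbol for nitrogen appears 1 time in the SMILES.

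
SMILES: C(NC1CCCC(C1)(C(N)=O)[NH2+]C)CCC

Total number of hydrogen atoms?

26

Hydrogens are implicit in SMILES; fill each atom to its normal valence:
  7 × C: 2 H each → 14
  2 × C: 3 H each → 6
  2 × C: no H
  1 × C: 1 H
  1 × N (charge +1): 2 H
  1 × N: 2 H
  1 × N: 1 H
  1 × O: no H
  Total hydrogens = 26.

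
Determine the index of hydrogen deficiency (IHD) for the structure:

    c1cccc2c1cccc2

7

Molecular formula from the SMILES: C10H8.
DoU = (2C + 2 + N − H − X)/2 = (2·10 + 2 + 0 − 8 − 0)/2 = 14/2 = 7.
(Structurally: 2 ring(s) + 5 π bond(s) = 7.)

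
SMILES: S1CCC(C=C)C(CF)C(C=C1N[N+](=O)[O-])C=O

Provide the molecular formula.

C11H15FN2O3S

Heavy atoms from the SMILES: 11 C, 1 F, 2 N, 3 O, 1 S.
Implicit hydrogens by atom environment:
  6 × C: 1 H each → 6
  4 × C: 2 H each → 8
  2 × O: no H
  1 × C: no H
  1 × F: no H
  1 × N: 1 H
  1 × N (charge +1): no H
  1 × O (charge -1): no H
  1 × S: no H
  Total hydrogens = 15.
Molecular formula: C11H15FN2O3S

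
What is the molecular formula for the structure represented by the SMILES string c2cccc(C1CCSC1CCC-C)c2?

Heavy atoms from the SMILES: 14 C, 1 S.
Implicit hydrogens by atom environment:
  5 × C: 2 H each → 10
  5 × C (aromatic): 1 H each → 5
  2 × C: 1 H each → 2
  1 × C: 3 H
  1 × C (aromatic): no H
  1 × S: no H
  Total hydrogens = 20.
Molecular formula: C14H20S

C14H20S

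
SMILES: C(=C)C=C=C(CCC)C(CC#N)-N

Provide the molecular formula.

Heavy atoms from the SMILES: 11 C, 2 N.
Implicit hydrogens by atom environment:
  4 × C: 2 H each → 8
  3 × C: 1 H each → 3
  3 × C: no H
  1 × C: 3 H
  1 × N: 2 H
  1 × N: no H
  Total hydrogens = 16.
Molecular formula: C11H16N2

C11H16N2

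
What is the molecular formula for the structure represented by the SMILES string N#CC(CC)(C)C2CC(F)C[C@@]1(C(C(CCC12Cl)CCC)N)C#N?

C19H29ClFN3

Heavy atoms from the SMILES: 19 C, 1 Cl, 1 F, 3 N.
Implicit hydrogens by atom environment:
  7 × C: 2 H each → 14
  5 × C: no H
  4 × C: 1 H each → 4
  3 × C: 3 H each → 9
  2 × N: no H
  1 × Cl: no H
  1 × F: no H
  1 × N: 2 H
  Total hydrogens = 29.
Molecular formula: C19H29ClFN3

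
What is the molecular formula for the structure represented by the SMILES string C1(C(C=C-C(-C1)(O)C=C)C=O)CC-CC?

C13H20O2

Heavy atoms from the SMILES: 13 C, 2 O.
Implicit hydrogens by atom environment:
  6 × C: 1 H each → 6
  5 × C: 2 H each → 10
  1 × C: 3 H
  1 × C: no H
  1 × O: 1 H
  1 × O: no H
  Total hydrogens = 20.
Molecular formula: C13H20O2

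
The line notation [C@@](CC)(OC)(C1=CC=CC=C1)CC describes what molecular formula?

Heavy atoms from the SMILES: 12 C, 1 O.
Implicit hydrogens by atom environment:
  5 × C (aromatic): 1 H each → 5
  3 × C: 3 H each → 9
  2 × C: 2 H each → 4
  1 × C: no H
  1 × C (aromatic): no H
  1 × O: no H
  Total hydrogens = 18.
Molecular formula: C12H18O

C12H18O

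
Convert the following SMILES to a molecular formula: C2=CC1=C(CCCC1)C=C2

C10H12

Heavy atoms from the SMILES: 10 C.
Implicit hydrogens by atom environment:
  4 × C: 2 H each → 8
  4 × C (aromatic): 1 H each → 4
  2 × C (aromatic): no H
  Total hydrogens = 12.
Molecular formula: C10H12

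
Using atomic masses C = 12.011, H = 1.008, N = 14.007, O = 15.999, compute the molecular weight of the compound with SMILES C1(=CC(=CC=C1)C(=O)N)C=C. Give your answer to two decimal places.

Molecular formula: C9H9NO.
M = 9×12.011 + 9×1.008 + 1×14.007 + 1×15.999 = 147.18 g/mol.

147.18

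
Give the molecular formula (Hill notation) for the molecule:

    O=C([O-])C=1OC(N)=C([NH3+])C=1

C5H6N2O3

Heavy atoms from the SMILES: 5 C, 2 N, 3 O.
Implicit hydrogens by atom environment:
  3 × C (aromatic): no H
  1 × C (aromatic): 1 H
  1 × C: no H
  1 × N (charge +1): 3 H
  1 × N: 2 H
  1 × O (aromatic): no H
  1 × O: no H
  1 × O (charge -1): no H
  Total hydrogens = 6.
Molecular formula: C5H6N2O3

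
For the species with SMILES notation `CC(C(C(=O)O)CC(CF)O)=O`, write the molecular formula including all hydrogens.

C7H11FO4

Heavy atoms from the SMILES: 7 C, 1 F, 4 O.
Implicit hydrogens by atom environment:
  2 × C: 2 H each → 4
  2 × C: 1 H each → 2
  2 × C: no H
  2 × O: 1 H each → 2
  2 × O: no H
  1 × C: 3 H
  1 × F: no H
  Total hydrogens = 11.
Molecular formula: C7H11FO4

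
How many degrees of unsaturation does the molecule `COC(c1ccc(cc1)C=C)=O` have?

Molecular formula from the SMILES: C10H10O2.
DoU = (2C + 2 + N − H − X)/2 = (2·10 + 2 + 0 − 10 − 0)/2 = 12/2 = 6.
(Structurally: 1 ring(s) + 5 π bond(s) = 6.)

6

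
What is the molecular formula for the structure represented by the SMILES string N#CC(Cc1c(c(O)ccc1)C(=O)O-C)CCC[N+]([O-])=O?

C14H16N2O5

Heavy atoms from the SMILES: 14 C, 2 N, 5 O.
Implicit hydrogens by atom environment:
  4 × C: 2 H each → 8
  3 × C (aromatic): 1 H each → 3
  3 × C (aromatic): no H
  3 × O: no H
  2 × C: no H
  1 × C: 3 H
  1 × C: 1 H
  1 × N (charge +1): no H
  1 × N: no H
  1 × O: 1 H
  1 × O (charge -1): no H
  Total hydrogens = 16.
Molecular formula: C14H16N2O5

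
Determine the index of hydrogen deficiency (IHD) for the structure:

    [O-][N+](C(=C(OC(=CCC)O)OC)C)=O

Molecular formula from the SMILES: C8H13NO5.
DoU = (2C + 2 + N − H − X)/2 = (2·8 + 2 + 1 − 13 − 0)/2 = 6/2 = 3.
(Structurally: 0 ring(s) + 3 π bond(s) = 3.)

3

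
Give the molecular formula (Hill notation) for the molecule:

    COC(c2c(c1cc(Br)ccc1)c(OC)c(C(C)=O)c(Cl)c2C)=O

C18H16BrClO4

Heavy atoms from the SMILES: 1 Br, 18 C, 1 Cl, 4 O.
Implicit hydrogens by atom environment:
  8 × C (aromatic): no H
  4 × C: 3 H each → 12
  4 × C (aromatic): 1 H each → 4
  4 × O: no H
  2 × C: no H
  1 × Br: no H
  1 × Cl: no H
  Total hydrogens = 16.
Molecular formula: C18H16BrClO4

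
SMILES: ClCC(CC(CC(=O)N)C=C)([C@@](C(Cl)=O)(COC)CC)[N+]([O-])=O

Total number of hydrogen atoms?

Hydrogens are implicit in SMILES; fill each atom to its normal valence:
  6 × C: 2 H each → 12
  4 × C: no H
  4 × O: no H
  2 × C: 3 H each → 6
  2 × C: 1 H each → 2
  2 × Cl: no H
  1 × N: 2 H
  1 × N (charge +1): no H
  1 × O (charge -1): no H
  Total hydrogens = 22.

22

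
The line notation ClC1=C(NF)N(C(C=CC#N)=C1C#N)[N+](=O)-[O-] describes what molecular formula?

C8H3ClFN5O2

Heavy atoms from the SMILES: 8 C, 1 Cl, 1 F, 5 N, 2 O.
Implicit hydrogens by atom environment:
  4 × C (aromatic): no H
  2 × C: 1 H each → 2
  2 × C: no H
  2 × N: no H
  1 × Cl: no H
  1 × F: no H
  1 × N: 1 H
  1 × N (aromatic): no H
  1 × N (charge +1): no H
  1 × O: no H
  1 × O (charge -1): no H
  Total hydrogens = 3.
Molecular formula: C8H3ClFN5O2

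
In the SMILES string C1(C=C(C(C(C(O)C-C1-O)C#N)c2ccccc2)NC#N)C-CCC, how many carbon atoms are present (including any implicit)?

The symbol for carbon appears 20 times in the SMILES. Lowercase c denotes aromatic carbon and counts toward C.

20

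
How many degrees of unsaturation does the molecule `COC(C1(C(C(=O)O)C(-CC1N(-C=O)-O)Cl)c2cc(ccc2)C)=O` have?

8

Molecular formula from the SMILES: C16H18ClNO6.
DoU = (2C + 2 + N − H − X)/2 = (2·16 + 2 + 1 − 18 − 1)/2 = 16/2 = 8.
(Structurally: 2 ring(s) + 6 π bond(s) = 8.)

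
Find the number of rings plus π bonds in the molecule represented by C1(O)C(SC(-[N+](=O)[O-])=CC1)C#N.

Molecular formula from the SMILES: C6H6N2O3S.
DoU = (2C + 2 + N − H − X)/2 = (2·6 + 2 + 2 − 6 − 0)/2 = 10/2 = 5.
(Structurally: 1 ring(s) + 4 π bond(s) = 5.)

5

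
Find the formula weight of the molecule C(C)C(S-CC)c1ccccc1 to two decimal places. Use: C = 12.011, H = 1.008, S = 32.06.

Molecular formula: C11H16S.
M = 11×12.011 + 16×1.008 + 1×32.06 = 180.31 g/mol.

180.31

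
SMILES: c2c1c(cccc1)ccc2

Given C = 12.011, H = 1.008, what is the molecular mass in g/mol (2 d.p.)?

Molecular formula: C10H8.
M = 10×12.011 + 8×1.008 = 128.17 g/mol.

128.17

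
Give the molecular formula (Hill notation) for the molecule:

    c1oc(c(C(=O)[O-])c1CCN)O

Heavy atoms from the SMILES: 7 C, 1 N, 4 O.
Implicit hydrogens by atom environment:
  3 × C (aromatic): no H
  2 × C: 2 H each → 4
  1 × C (aromatic): 1 H
  1 × C: no H
  1 × N: 2 H
  1 × O: 1 H
  1 × O (aromatic): no H
  1 × O: no H
  1 × O (charge -1): no H
  Total hydrogens = 8.
Net charge -1.
Molecular formula: C7H8NO4-

C7H8NO4-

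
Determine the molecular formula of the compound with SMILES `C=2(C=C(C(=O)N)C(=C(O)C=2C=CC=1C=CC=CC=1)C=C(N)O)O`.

Heavy atoms from the SMILES: 17 C, 2 N, 4 O.
Implicit hydrogens by atom environment:
  6 × C (aromatic): 1 H each → 6
  6 × C (aromatic): no H
  3 × C: 1 H each → 3
  3 × O: 1 H each → 3
  2 × C: no H
  2 × N: 2 H each → 4
  1 × O: no H
  Total hydrogens = 16.
Molecular formula: C17H16N2O4

C17H16N2O4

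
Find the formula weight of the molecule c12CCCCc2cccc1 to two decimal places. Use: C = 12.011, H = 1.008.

Molecular formula: C10H12.
M = 10×12.011 + 12×1.008 = 132.21 g/mol.

132.21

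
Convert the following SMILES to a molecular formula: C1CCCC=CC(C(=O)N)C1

C9H15NO

Heavy atoms from the SMILES: 9 C, 1 N, 1 O.
Implicit hydrogens by atom environment:
  5 × C: 2 H each → 10
  3 × C: 1 H each → 3
  1 × C: no H
  1 × N: 2 H
  1 × O: no H
  Total hydrogens = 15.
Molecular formula: C9H15NO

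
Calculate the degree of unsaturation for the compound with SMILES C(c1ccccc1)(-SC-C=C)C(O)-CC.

5

Molecular formula from the SMILES: C13H18OS.
DoU = (2C + 2 + N − H − X)/2 = (2·13 + 2 + 0 − 18 − 0)/2 = 10/2 = 5.
(Structurally: 1 ring(s) + 4 π bond(s) = 5.)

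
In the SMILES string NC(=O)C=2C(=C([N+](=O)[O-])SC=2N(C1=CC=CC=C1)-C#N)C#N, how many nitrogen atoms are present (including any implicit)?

The symbol for nitrogen appears 5 times in the SMILES.

5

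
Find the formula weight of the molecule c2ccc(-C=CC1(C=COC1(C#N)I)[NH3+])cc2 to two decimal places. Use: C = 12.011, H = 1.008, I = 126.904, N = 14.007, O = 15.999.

339.16

Molecular formula: C13H12IN2O+.
M = 13×12.011 + 12×1.008 + 1×126.904 + 2×14.007 + 1×15.999 = 339.16 g/mol.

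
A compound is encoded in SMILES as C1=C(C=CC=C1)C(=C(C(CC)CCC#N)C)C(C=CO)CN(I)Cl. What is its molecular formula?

C19H24ClIN2O

Heavy atoms from the SMILES: 19 C, 1 Cl, 1 I, 2 N, 1 O.
Implicit hydrogens by atom environment:
  5 × C (aromatic): 1 H each → 5
  4 × C: 2 H each → 8
  4 × C: 1 H each → 4
  3 × C: no H
  2 × C: 3 H each → 6
  2 × N: no H
  1 × C (aromatic): no H
  1 × Cl: no H
  1 × I: no H
  1 × O: 1 H
  Total hydrogens = 24.
Molecular formula: C19H24ClIN2O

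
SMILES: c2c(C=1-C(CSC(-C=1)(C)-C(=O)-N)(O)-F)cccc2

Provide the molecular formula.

Heavy atoms from the SMILES: 13 C, 1 F, 1 N, 2 O, 1 S.
Implicit hydrogens by atom environment:
  5 × C (aromatic): 1 H each → 5
  4 × C: no H
  1 × C: 3 H
  1 × C: 2 H
  1 × C: 1 H
  1 × C (aromatic): no H
  1 × F: no H
  1 × N: 2 H
  1 × O: 1 H
  1 × O: no H
  1 × S: no H
  Total hydrogens = 14.
Molecular formula: C13H14FNO2S

C13H14FNO2S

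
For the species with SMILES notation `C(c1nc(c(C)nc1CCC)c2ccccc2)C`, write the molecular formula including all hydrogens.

C16H20N2

Heavy atoms from the SMILES: 16 C, 2 N.
Implicit hydrogens by atom environment:
  5 × C (aromatic): 1 H each → 5
  5 × C (aromatic): no H
  3 × C: 3 H each → 9
  3 × C: 2 H each → 6
  2 × N (aromatic): no H
  Total hydrogens = 20.
Molecular formula: C16H20N2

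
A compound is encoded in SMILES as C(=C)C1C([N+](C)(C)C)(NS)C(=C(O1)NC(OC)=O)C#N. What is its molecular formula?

Heavy atoms from the SMILES: 12 C, 4 N, 3 O, 1 S.
Implicit hydrogens by atom environment:
  5 × C: no H
  4 × C: 3 H each → 12
  3 × O: no H
  2 × C: 1 H each → 2
  2 × N: 1 H each → 2
  1 × C: 2 H
  1 × N: no H
  1 × N (charge +1): no H
  1 × S: 1 H
  Total hydrogens = 19.
Net charge +1.
Molecular formula: C12H19N4O3S+

C12H19N4O3S+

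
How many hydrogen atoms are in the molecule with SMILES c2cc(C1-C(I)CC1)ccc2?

Hydrogens are implicit in SMILES; fill each atom to its normal valence:
  5 × C (aromatic): 1 H each → 5
  2 × C: 2 H each → 4
  2 × C: 1 H each → 2
  1 × C (aromatic): no H
  1 × I: no H
  Total hydrogens = 11.

11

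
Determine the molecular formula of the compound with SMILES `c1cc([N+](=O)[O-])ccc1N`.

C6H6N2O2

Heavy atoms from the SMILES: 6 C, 2 N, 2 O.
Implicit hydrogens by atom environment:
  4 × C (aromatic): 1 H each → 4
  2 × C (aromatic): no H
  1 × N: 2 H
  1 × N (charge +1): no H
  1 × O: no H
  1 × O (charge -1): no H
  Total hydrogens = 6.
Molecular formula: C6H6N2O2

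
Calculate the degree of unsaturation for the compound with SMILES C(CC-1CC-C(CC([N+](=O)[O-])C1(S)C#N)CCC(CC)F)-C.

4

Molecular formula from the SMILES: C16H27FN2O2S.
DoU = (2C + 2 + N − H − X)/2 = (2·16 + 2 + 2 − 27 − 1)/2 = 8/2 = 4.
(Structurally: 1 ring(s) + 3 π bond(s) = 4.)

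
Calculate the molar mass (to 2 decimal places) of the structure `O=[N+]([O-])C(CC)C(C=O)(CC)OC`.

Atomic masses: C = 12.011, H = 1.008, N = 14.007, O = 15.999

Molecular formula: C8H15NO4.
M = 8×12.011 + 15×1.008 + 1×14.007 + 4×15.999 = 189.21 g/mol.

189.21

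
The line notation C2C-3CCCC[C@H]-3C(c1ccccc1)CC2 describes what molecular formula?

Heavy atoms from the SMILES: 16 C.
Implicit hydrogens by atom environment:
  7 × C: 2 H each → 14
  5 × C (aromatic): 1 H each → 5
  3 × C: 1 H each → 3
  1 × C (aromatic): no H
  Total hydrogens = 22.
Molecular formula: C16H22

C16H22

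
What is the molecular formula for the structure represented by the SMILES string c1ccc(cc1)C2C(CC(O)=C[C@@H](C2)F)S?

C13H15FOS

Heavy atoms from the SMILES: 13 C, 1 F, 1 O, 1 S.
Implicit hydrogens by atom environment:
  5 × C (aromatic): 1 H each → 5
  4 × C: 1 H each → 4
  2 × C: 2 H each → 4
  1 × C: no H
  1 × C (aromatic): no H
  1 × F: no H
  1 × O: 1 H
  1 × S: 1 H
  Total hydrogens = 15.
Molecular formula: C13H15FOS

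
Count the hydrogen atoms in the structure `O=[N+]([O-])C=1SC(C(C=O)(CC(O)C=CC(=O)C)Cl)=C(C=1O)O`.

12

Hydrogens are implicit in SMILES; fill each atom to its normal valence:
  4 × C: 1 H each → 4
  4 × C (aromatic): no H
  3 × O: 1 H each → 3
  3 × O: no H
  2 × C: no H
  1 × C: 3 H
  1 × C: 2 H
  1 × Cl: no H
  1 × N (charge +1): no H
  1 × O (charge -1): no H
  1 × S (aromatic): no H
  Total hydrogens = 12.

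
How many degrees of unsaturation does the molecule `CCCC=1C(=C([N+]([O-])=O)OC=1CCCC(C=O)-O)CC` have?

Molecular formula from the SMILES: C14H21NO5.
DoU = (2C + 2 + N − H − X)/2 = (2·14 + 2 + 1 − 21 − 0)/2 = 10/2 = 5.
(Structurally: 1 ring(s) + 4 π bond(s) = 5.)

5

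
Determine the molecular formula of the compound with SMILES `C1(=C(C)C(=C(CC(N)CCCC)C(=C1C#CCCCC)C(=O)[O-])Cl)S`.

C20H27ClNO2S-

Heavy atoms from the SMILES: 20 C, 1 Cl, 1 N, 2 O, 1 S.
Implicit hydrogens by atom environment:
  7 × C: 2 H each → 14
  6 × C (aromatic): no H
  3 × C: 3 H each → 9
  3 × C: no H
  1 × C: 1 H
  1 × Cl: no H
  1 × N: 2 H
  1 × O: no H
  1 × O (charge -1): no H
  1 × S: 1 H
  Total hydrogens = 27.
Net charge -1.
Molecular formula: C20H27ClNO2S-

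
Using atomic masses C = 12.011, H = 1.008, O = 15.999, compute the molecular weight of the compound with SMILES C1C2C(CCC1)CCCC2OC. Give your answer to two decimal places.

Molecular formula: C11H20O.
M = 11×12.011 + 20×1.008 + 1×15.999 = 168.28 g/mol.

168.28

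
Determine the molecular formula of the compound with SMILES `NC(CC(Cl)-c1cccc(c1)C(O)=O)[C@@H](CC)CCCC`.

C17H26ClNO2

Heavy atoms from the SMILES: 17 C, 1 Cl, 1 N, 2 O.
Implicit hydrogens by atom environment:
  5 × C: 2 H each → 10
  4 × C (aromatic): 1 H each → 4
  3 × C: 1 H each → 3
  2 × C: 3 H each → 6
  2 × C (aromatic): no H
  1 × C: no H
  1 × Cl: no H
  1 × N: 2 H
  1 × O: 1 H
  1 × O: no H
  Total hydrogens = 26.
Molecular formula: C17H26ClNO2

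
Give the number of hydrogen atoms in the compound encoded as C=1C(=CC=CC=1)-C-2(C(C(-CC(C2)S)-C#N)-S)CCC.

21

Hydrogens are implicit in SMILES; fill each atom to its normal valence:
  5 × C (aromatic): 1 H each → 5
  4 × C: 2 H each → 8
  3 × C: 1 H each → 3
  2 × C: no H
  2 × S: 1 H each → 2
  1 × C: 3 H
  1 × C (aromatic): no H
  1 × N: no H
  Total hydrogens = 21.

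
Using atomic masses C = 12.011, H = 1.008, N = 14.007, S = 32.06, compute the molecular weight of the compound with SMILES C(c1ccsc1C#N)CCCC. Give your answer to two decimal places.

179.28

Molecular formula: C10H13NS.
M = 10×12.011 + 13×1.008 + 1×14.007 + 1×32.06 = 179.28 g/mol.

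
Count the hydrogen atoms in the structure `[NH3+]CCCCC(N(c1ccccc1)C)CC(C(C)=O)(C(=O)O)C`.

Hydrogens are implicit in SMILES; fill each atom to its normal valence:
  5 × C: 2 H each → 10
  5 × C (aromatic): 1 H each → 5
  3 × C: 3 H each → 9
  3 × C: no H
  2 × O: no H
  1 × C: 1 H
  1 × C (aromatic): no H
  1 × N (charge +1): 3 H
  1 × N: no H
  1 × O: 1 H
  Total hydrogens = 29.

29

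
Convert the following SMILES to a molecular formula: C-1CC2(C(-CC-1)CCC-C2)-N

C10H19N

Heavy atoms from the SMILES: 10 C, 1 N.
Implicit hydrogens by atom environment:
  8 × C: 2 H each → 16
  1 × C: 1 H
  1 × C: no H
  1 × N: 2 H
  Total hydrogens = 19.
Molecular formula: C10H19N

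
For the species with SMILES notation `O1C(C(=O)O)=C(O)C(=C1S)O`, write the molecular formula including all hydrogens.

C5H4O5S

Heavy atoms from the SMILES: 5 C, 5 O, 1 S.
Implicit hydrogens by atom environment:
  4 × C (aromatic): no H
  3 × O: 1 H each → 3
  1 × C: no H
  1 × O (aromatic): no H
  1 × O: no H
  1 × S: 1 H
  Total hydrogens = 4.
Molecular formula: C5H4O5S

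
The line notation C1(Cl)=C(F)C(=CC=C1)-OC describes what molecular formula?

Heavy atoms from the SMILES: 7 C, 1 Cl, 1 F, 1 O.
Implicit hydrogens by atom environment:
  3 × C (aromatic): 1 H each → 3
  3 × C (aromatic): no H
  1 × C: 3 H
  1 × Cl: no H
  1 × F: no H
  1 × O: no H
  Total hydrogens = 6.
Molecular formula: C7H6ClFO

C7H6ClFO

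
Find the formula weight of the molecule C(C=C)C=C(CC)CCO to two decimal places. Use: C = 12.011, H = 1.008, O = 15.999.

140.23

Molecular formula: C9H16O.
M = 9×12.011 + 16×1.008 + 1×15.999 = 140.23 g/mol.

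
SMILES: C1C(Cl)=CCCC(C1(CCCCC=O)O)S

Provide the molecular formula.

Heavy atoms from the SMILES: 12 C, 1 Cl, 2 O, 1 S.
Implicit hydrogens by atom environment:
  7 × C: 2 H each → 14
  3 × C: 1 H each → 3
  2 × C: no H
  1 × Cl: no H
  1 × O: 1 H
  1 × O: no H
  1 × S: 1 H
  Total hydrogens = 19.
Molecular formula: C12H19ClO2S

C12H19ClO2S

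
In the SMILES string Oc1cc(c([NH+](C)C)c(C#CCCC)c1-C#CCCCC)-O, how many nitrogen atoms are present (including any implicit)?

The symbol for nitrogen appears 1 time in the SMILES.

1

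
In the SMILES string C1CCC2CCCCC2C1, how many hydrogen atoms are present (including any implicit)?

18

Hydrogens are implicit in SMILES; fill each atom to its normal valence:
  8 × C: 2 H each → 16
  2 × C: 1 H each → 2
  Total hydrogens = 18.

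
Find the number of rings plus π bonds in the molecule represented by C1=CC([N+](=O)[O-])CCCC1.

3

Molecular formula from the SMILES: C7H11NO2.
DoU = (2C + 2 + N − H − X)/2 = (2·7 + 2 + 1 − 11 − 0)/2 = 6/2 = 3.
(Structurally: 1 ring(s) + 2 π bond(s) = 3.)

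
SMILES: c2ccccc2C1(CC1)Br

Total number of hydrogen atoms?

9

Hydrogens are implicit in SMILES; fill each atom to its normal valence:
  5 × C (aromatic): 1 H each → 5
  2 × C: 2 H each → 4
  1 × Br: no H
  1 × C: no H
  1 × C (aromatic): no H
  Total hydrogens = 9.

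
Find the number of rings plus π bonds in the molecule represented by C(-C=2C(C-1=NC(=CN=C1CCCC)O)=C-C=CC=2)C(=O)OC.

9

Molecular formula from the SMILES: C17H20N2O3.
DoU = (2C + 2 + N − H − X)/2 = (2·17 + 2 + 2 − 20 − 0)/2 = 18/2 = 9.
(Structurally: 2 ring(s) + 7 π bond(s) = 9.)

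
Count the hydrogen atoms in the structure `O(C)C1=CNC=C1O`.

Hydrogens are implicit in SMILES; fill each atom to its normal valence:
  2 × C (aromatic): 1 H each → 2
  2 × C (aromatic): no H
  1 × C: 3 H
  1 × N (aromatic): 1 H
  1 × O: 1 H
  1 × O: no H
  Total hydrogens = 7.

7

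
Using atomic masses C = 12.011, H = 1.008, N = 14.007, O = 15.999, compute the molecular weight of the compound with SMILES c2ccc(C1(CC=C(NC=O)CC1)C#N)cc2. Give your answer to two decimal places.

226.28

Molecular formula: C14H14N2O.
M = 14×12.011 + 14×1.008 + 2×14.007 + 1×15.999 = 226.28 g/mol.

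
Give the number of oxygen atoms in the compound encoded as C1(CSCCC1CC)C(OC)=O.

The symbol for oxygen appears 2 times in the SMILES.

2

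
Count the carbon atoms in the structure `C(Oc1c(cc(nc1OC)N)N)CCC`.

The symbol for carbon appears 10 times in the SMILES. Lowercase c denotes aromatic carbon and counts toward C.

10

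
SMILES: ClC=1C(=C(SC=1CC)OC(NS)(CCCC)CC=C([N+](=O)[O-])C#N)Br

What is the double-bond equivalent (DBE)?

Molecular formula from the SMILES: C15H19BrClN3O3S2.
DoU = (2C + 2 + N − H − X)/2 = (2·15 + 2 + 3 − 19 − 2)/2 = 14/2 = 7.
(Structurally: 1 ring(s) + 6 π bond(s) = 7.)

7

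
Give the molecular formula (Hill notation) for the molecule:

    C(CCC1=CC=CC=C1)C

C10H14

Heavy atoms from the SMILES: 10 C.
Implicit hydrogens by atom environment:
  5 × C (aromatic): 1 H each → 5
  3 × C: 2 H each → 6
  1 × C: 3 H
  1 × C (aromatic): no H
  Total hydrogens = 14.
Molecular formula: C10H14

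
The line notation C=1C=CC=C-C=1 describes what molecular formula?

C6H6

Heavy atoms from the SMILES: 6 C.
Implicit hydrogens by atom environment:
  6 × C (aromatic): 1 H each → 6
  Total hydrogens = 6.
Molecular formula: C6H6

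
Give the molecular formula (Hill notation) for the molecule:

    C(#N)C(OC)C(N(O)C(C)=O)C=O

C7H10N2O4

Heavy atoms from the SMILES: 7 C, 2 N, 4 O.
Implicit hydrogens by atom environment:
  3 × C: 1 H each → 3
  3 × O: no H
  2 × C: 3 H each → 6
  2 × C: no H
  2 × N: no H
  1 × O: 1 H
  Total hydrogens = 10.
Molecular formula: C7H10N2O4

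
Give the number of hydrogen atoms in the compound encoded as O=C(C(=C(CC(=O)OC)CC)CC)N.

17

Hydrogens are implicit in SMILES; fill each atom to its normal valence:
  4 × C: no H
  3 × C: 3 H each → 9
  3 × C: 2 H each → 6
  3 × O: no H
  1 × N: 2 H
  Total hydrogens = 17.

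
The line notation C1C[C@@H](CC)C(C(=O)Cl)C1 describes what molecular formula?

Heavy atoms from the SMILES: 8 C, 1 Cl, 1 O.
Implicit hydrogens by atom environment:
  4 × C: 2 H each → 8
  2 × C: 1 H each → 2
  1 × C: 3 H
  1 × C: no H
  1 × Cl: no H
  1 × O: no H
  Total hydrogens = 13.
Molecular formula: C8H13ClO

C8H13ClO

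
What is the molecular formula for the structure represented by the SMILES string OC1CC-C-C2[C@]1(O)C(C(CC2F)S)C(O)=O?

C11H17FO4S

Heavy atoms from the SMILES: 11 C, 1 F, 4 O, 1 S.
Implicit hydrogens by atom environment:
  5 × C: 1 H each → 5
  4 × C: 2 H each → 8
  3 × O: 1 H each → 3
  2 × C: no H
  1 × F: no H
  1 × O: no H
  1 × S: 1 H
  Total hydrogens = 17.
Molecular formula: C11H17FO4S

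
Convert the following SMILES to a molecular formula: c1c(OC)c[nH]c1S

C5H7NOS

Heavy atoms from the SMILES: 5 C, 1 N, 1 O, 1 S.
Implicit hydrogens by atom environment:
  2 × C (aromatic): 1 H each → 2
  2 × C (aromatic): no H
  1 × C: 3 H
  1 × N (aromatic): 1 H
  1 × O: no H
  1 × S: 1 H
  Total hydrogens = 7.
Molecular formula: C5H7NOS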